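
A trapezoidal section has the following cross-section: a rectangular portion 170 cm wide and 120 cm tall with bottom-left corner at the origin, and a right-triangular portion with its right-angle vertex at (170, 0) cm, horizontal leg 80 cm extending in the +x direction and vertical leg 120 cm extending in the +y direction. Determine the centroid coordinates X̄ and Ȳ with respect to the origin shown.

X̄ = 106.27 cm, Ȳ = 56.19 cm

rectangular portion: A = 170 × 120 = 20400.00, centroid at (85.00, 60.00).
triangular portion: A = ½·80·120 = 4800.00, centroid at (196.67, 40.00).
ΣA = 25200.00 cm²
ΣAX̄ = (20400.00)(85.00) + (4800.00)(196.67) = 2678000.00 cm³
ΣAȲ = (20400.00)(60.00) + (4800.00)(40.00) = 1416000.00 cm³
X̄ = 2678000.00 / 25200.00 = 106.27 cm
Ȳ = 1416000.00 / 25200.00 = 56.19 cm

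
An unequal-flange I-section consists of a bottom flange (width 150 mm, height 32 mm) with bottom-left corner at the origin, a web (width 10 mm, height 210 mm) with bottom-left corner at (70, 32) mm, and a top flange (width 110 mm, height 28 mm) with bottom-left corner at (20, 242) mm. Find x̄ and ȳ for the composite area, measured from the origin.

bottom flange: A = 150 × 32 = 4800.00, centroid at (75.00, 16.00).
web: A = 10 × 210 = 2100.00, centroid at (75.00, 137.00).
top flange: A = 110 × 28 = 3080.00, centroid at (75.00, 256.00).
ΣA = 9980.00 mm², ΣAx̄ = 748500.00 mm³, ΣAȳ = 1152980.00 mm³.
x̄ = 748500.00/9980.00 = 75.00 mm; ȳ = 1152980.00/9980.00 = 115.53 mm.

x̄ = 75.00 mm, ȳ = 115.53 mm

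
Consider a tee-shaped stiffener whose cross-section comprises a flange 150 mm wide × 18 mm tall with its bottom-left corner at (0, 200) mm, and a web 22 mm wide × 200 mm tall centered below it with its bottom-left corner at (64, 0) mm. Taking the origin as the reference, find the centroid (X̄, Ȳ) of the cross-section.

X̄ = 75.00 mm, Ȳ = 141.45 mm

Part | A | x̄ᵢ | ȳᵢ | A·x̄ᵢ | A·ȳᵢ
web | 4400.00 | 75.00 | 100.00 | 330000.00 | 440000.00
flange | 2700.00 | 75.00 | 209.00 | 202500.00 | 564300.00
Σ | 7100.00 |  |  | 532500.00 | 1004300.00
X̄ = 532500.00 / 7100.00 = 75.00 mm
Ȳ = 1004300.00 / 7100.00 = 141.45 mm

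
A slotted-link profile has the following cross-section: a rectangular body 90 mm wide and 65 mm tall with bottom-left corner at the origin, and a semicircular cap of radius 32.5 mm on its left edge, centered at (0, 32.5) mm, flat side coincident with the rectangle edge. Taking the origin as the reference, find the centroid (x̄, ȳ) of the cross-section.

x̄ = 32.01 mm, ȳ = 32.50 mm

rectangular body: A = 90 × 65 = 5850.00, centroid at (45.00, 32.50).
semicircular end: A = ½π·32.5² = 1659.15, centroid at (-13.79, 32.50).
ΣA = 7509.15 mm²
ΣAx̄ = (5850.00)(45.00) + (1659.15)(-13.79) = 240364.58 mm³
ΣAȳ = (5850.00)(32.50) + (1659.15)(32.50) = 244047.49 mm³
x̄ = 240364.58 / 7509.15 = 32.01 mm
ȳ = 244047.49 / 7509.15 = 32.50 mm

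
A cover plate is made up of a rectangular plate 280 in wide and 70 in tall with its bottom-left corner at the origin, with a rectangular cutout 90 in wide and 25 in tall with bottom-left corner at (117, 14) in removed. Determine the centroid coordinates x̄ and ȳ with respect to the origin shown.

x̄ = 137.15 in, ȳ = 36.10 in

plate: A = 280 × 70 = 19600.00, centroid at (140.00, 35.00).
hole: A = −(90 × 25) = -2250.00, centroid at (162.00, 26.50).
ΣA = 17350.00 in², ΣAx̄ = 2379500.00 in³, ΣAȳ = 626375.00 in³.
x̄ = 2379500.00/17350.00 = 137.15 in; ȳ = 626375.00/17350.00 = 36.10 in.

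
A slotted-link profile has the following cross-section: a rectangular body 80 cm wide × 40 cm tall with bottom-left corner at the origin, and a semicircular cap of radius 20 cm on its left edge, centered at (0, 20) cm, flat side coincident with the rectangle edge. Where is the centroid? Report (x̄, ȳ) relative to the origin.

x̄ = 32.04 cm, ȳ = 20.00 cm

rectangular body: A = 80 × 40 = 3200.00, centroid at (40.00, 20.00).
semicircular end: A = ½π·20² = 628.32, centroid at (-8.49, 20.00).
ΣA = 3828.32 cm²
ΣAx̄ = (3200.00)(40.00) + (628.32)(-8.49) = 122666.67 cm³
ΣAȳ = (3200.00)(20.00) + (628.32)(20.00) = 76566.37 cm³
x̄ = 122666.67 / 3828.32 = 32.04 cm
ȳ = 76566.37 / 3828.32 = 20.00 cm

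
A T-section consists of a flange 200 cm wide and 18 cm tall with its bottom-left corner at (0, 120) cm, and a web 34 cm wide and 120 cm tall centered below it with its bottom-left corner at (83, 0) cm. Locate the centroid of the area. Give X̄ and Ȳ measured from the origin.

X̄ = 100.00 cm, Ȳ = 92.34 cm

web: A = 34 × 120 = 4080.00, centroid at (100.00, 60.00).
flange: A = 200 × 18 = 3600.00, centroid at (100.00, 129.00).
ΣA = 7680.00 cm²
ΣAX̄ = (4080.00)(100.00) + (3600.00)(100.00) = 768000.00 cm³
ΣAȲ = (4080.00)(60.00) + (3600.00)(129.00) = 709200.00 cm³
X̄ = 768000.00 / 7680.00 = 100.00 cm
Ȳ = 709200.00 / 7680.00 = 92.34 cm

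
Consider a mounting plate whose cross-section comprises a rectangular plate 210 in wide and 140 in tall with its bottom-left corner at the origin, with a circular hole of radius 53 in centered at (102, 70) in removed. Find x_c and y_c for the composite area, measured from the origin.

plate: A = 210 × 140 = 29400.00, centroid at (105.00, 70.00).
hole: A = −π·53² = -8824.73, centroid at (102.00, 70.00).
ΣA = 20575.27 in²
ΣAx_c = (29400.00)(105.00) + (-8824.73)(102.00) = 2186877.16 in³
ΣAy_c = (29400.00)(70.00) + (-8824.73)(70.00) = 1440268.64 in³
x_c = 2186877.16 / 20575.27 = 106.29 in
y_c = 1440268.64 / 20575.27 = 70.00 in

x_c = 106.29 in, y_c = 70.00 in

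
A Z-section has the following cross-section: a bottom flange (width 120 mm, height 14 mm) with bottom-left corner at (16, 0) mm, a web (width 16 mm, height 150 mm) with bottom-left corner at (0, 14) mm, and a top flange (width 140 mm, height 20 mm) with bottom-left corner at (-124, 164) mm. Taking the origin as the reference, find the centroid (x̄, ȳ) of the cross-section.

bottom flange: A = 120 × 14 = 1680.00, centroid at (76.00, 7.00).
web: A = 16 × 150 = 2400.00, centroid at (8.00, 89.00).
top flange: A = 140 × 20 = 2800.00, centroid at (-54.00, 174.00).
ΣA = 6880.00 mm²
ΣAx̄ = (1680.00)(76.00) + (2400.00)(8.00) + (2800.00)(-54.00) = -4320.00 mm³
ΣAȳ = (1680.00)(7.00) + (2400.00)(89.00) + (2800.00)(174.00) = 712560.00 mm³
x̄ = -4320.00 / 6880.00 = -0.63 mm
ȳ = 712560.00 / 6880.00 = 103.57 mm

x̄ = -0.63 mm, ȳ = 103.57 mm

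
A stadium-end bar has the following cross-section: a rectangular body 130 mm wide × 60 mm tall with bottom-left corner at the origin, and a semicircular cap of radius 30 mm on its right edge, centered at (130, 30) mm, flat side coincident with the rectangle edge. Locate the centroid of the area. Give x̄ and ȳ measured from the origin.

rectangular body: A = 130 × 60 = 7800.00, centroid at (65.00, 30.00).
semicircular end: A = ½π·30² = 1413.72, centroid at (142.73, 30.00).
ΣA = 9213.72 mm², ΣAx̄ = 708783.17 mm³, ΣAȳ = 276411.50 mm³.
x̄ = 708783.17/9213.72 = 76.93 mm; ȳ = 276411.50/9213.72 = 30.00 mm.

x̄ = 76.93 mm, ȳ = 30.00 mm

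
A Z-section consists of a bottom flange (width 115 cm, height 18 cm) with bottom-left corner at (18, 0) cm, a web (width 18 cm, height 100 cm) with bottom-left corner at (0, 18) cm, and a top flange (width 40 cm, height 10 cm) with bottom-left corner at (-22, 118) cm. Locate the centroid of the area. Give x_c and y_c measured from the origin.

x_c = 40.21 cm, y_c = 44.55 cm

bottom flange: A = 115 × 18 = 2070.00, centroid at (75.50, 9.00).
web: A = 18 × 100 = 1800.00, centroid at (9.00, 68.00).
top flange: A = 40 × 10 = 400.00, centroid at (-2.00, 123.00).
ΣA = 4270.00 cm²
ΣAx_c = (2070.00)(75.50) + (1800.00)(9.00) + (400.00)(-2.00) = 171685.00 cm³
ΣAy_c = (2070.00)(9.00) + (1800.00)(68.00) + (400.00)(123.00) = 190230.00 cm³
x_c = 171685.00 / 4270.00 = 40.21 cm
y_c = 190230.00 / 4270.00 = 44.55 cm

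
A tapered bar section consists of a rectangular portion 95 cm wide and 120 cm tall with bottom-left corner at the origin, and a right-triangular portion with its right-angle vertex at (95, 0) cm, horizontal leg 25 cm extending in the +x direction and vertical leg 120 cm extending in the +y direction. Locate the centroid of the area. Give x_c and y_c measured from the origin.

x_c = 53.99 cm, y_c = 57.67 cm

Part | A | x̄ᵢ | ȳᵢ | A·x̄ᵢ | A·ȳᵢ
rectangular portion | 11400.00 | 47.50 | 60.00 | 541500.00 | 684000.00
triangular portion | 1500.00 | 103.33 | 40.00 | 155000.00 | 60000.00
Σ | 12900.00 |  |  | 696500.00 | 744000.00
x_c = 696500.00 / 12900.00 = 53.99 cm
y_c = 744000.00 / 12900.00 = 57.67 cm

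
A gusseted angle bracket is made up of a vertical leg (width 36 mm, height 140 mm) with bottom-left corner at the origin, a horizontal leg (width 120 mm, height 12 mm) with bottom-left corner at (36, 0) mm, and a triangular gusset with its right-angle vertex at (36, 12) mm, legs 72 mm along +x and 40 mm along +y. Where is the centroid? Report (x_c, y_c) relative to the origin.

Part | A | x̄ᵢ | ȳᵢ | A·x̄ᵢ | A·ȳᵢ
vertical leg | 5040.00 | 18.00 | 70.00 | 90720.00 | 352800.00
horizontal leg | 1440.00 | 96.00 | 6.00 | 138240.00 | 8640.00
gusset | 1440.00 | 60.00 | 25.33 | 86400.00 | 36480.00
Σ | 7920.00 |  |  | 315360.00 | 397920.00
x_c = 315360.00 / 7920.00 = 39.82 mm
y_c = 397920.00 / 7920.00 = 50.24 mm

x_c = 39.82 mm, y_c = 50.24 mm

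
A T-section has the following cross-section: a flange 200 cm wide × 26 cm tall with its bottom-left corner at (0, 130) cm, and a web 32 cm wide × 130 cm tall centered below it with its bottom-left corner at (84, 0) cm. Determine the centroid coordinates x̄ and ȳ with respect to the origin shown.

web: A = 32 × 130 = 4160.00, centroid at (100.00, 65.00).
flange: A = 200 × 26 = 5200.00, centroid at (100.00, 143.00).
ΣA = 9360.00 cm², ΣAx̄ = 936000.00 cm³, ΣAȳ = 1014000.00 cm³.
x̄ = 936000.00/9360.00 = 100.00 cm; ȳ = 1014000.00/9360.00 = 108.33 cm.

x̄ = 100.00 cm, ȳ = 108.33 cm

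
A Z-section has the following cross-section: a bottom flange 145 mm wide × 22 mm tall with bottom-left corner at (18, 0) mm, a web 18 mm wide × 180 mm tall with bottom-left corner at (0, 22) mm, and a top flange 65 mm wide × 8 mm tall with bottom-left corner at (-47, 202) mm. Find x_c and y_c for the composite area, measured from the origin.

x_c = 44.65 mm, y_c = 72.67 mm

bottom flange: A = 145 × 22 = 3190.00, centroid at (90.50, 11.00).
web: A = 18 × 180 = 3240.00, centroid at (9.00, 112.00).
top flange: A = 65 × 8 = 520.00, centroid at (-14.50, 206.00).
ΣA = 6950.00 mm²
ΣAx_c = (3190.00)(90.50) + (3240.00)(9.00) + (520.00)(-14.50) = 310315.00 mm³
ΣAy_c = (3190.00)(11.00) + (3240.00)(112.00) + (520.00)(206.00) = 505090.00 mm³
x_c = 310315.00 / 6950.00 = 44.65 mm
y_c = 505090.00 / 6950.00 = 72.67 mm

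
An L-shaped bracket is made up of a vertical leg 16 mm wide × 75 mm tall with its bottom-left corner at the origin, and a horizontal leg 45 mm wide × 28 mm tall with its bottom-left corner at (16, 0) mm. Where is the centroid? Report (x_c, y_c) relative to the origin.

x_c = 23.62 mm, y_c = 25.46 mm

vertical leg: A = 16 × 75 = 1200.00, centroid at (8.00, 37.50).
horizontal leg: A = 45 × 28 = 1260.00, centroid at (38.50, 14.00).
ΣA = 2460.00 mm²
ΣAx_c = (1200.00)(8.00) + (1260.00)(38.50) = 58110.00 mm³
ΣAy_c = (1200.00)(37.50) + (1260.00)(14.00) = 62640.00 mm³
x_c = 58110.00 / 2460.00 = 23.62 mm
y_c = 62640.00 / 2460.00 = 25.46 mm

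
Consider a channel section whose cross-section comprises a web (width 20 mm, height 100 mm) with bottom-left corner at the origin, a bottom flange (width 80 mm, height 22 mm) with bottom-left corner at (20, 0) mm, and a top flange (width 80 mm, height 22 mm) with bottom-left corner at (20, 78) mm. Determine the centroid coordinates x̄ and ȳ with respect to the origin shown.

Part | A | x̄ᵢ | ȳᵢ | A·x̄ᵢ | A·ȳᵢ
web | 2000.00 | 10.00 | 50.00 | 20000.00 | 100000.00
bottom flange | 1760.00 | 60.00 | 11.00 | 105600.00 | 19360.00
top flange | 1760.00 | 60.00 | 89.00 | 105600.00 | 156640.00
Σ | 5520.00 |  |  | 231200.00 | 276000.00
x̄ = 231200.00 / 5520.00 = 41.88 mm
ȳ = 276000.00 / 5520.00 = 50.00 mm

x̄ = 41.88 mm, ȳ = 50.00 mm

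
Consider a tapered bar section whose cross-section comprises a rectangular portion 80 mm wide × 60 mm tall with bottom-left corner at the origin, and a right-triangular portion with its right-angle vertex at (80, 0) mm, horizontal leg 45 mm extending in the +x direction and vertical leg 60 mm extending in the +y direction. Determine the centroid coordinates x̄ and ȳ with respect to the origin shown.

rectangular portion: A = 80 × 60 = 4800.00, centroid at (40.00, 30.00).
triangular portion: A = ½·45·60 = 1350.00, centroid at (95.00, 20.00).
ΣA = 6150.00 mm², ΣAx̄ = 320250.00 mm³, ΣAȳ = 171000.00 mm³.
x̄ = 320250.00/6150.00 = 52.07 mm; ȳ = 171000.00/6150.00 = 27.80 mm.

x̄ = 52.07 mm, ȳ = 27.80 mm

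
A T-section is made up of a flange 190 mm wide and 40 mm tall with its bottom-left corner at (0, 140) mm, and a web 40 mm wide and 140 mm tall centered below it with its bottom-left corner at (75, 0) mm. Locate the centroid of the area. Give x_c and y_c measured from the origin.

Part | A | x̄ᵢ | ȳᵢ | A·x̄ᵢ | A·ȳᵢ
web | 5600.00 | 95.00 | 70.00 | 532000.00 | 392000.00
flange | 7600.00 | 95.00 | 160.00 | 722000.00 | 1216000.00
Σ | 13200.00 |  |  | 1254000.00 | 1608000.00
x_c = 1254000.00 / 13200.00 = 95.00 mm
y_c = 1608000.00 / 13200.00 = 121.82 mm

x_c = 95.00 mm, y_c = 121.82 mm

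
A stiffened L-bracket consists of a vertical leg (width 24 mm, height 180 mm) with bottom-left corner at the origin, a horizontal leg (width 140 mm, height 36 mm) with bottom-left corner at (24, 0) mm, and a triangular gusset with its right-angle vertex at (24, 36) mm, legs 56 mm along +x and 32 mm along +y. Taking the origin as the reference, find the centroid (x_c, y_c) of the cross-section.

vertical leg: A = 24 × 180 = 4320.00, centroid at (12.00, 90.00).
horizontal leg: A = 140 × 36 = 5040.00, centroid at (94.00, 18.00).
gusset: A = ½·56·32 = 896.00, centroid at (42.67, 46.67).
ΣA = 10256.00 mm²
ΣAx_c = (4320.00)(12.00) + (5040.00)(94.00) + (896.00)(42.67) = 563829.33 mm³
ΣAy_c = (4320.00)(90.00) + (5040.00)(18.00) + (896.00)(46.67) = 521333.33 mm³
x_c = 563829.33 / 10256.00 = 54.98 mm
y_c = 521333.33 / 10256.00 = 50.83 mm

x_c = 54.98 mm, y_c = 50.83 mm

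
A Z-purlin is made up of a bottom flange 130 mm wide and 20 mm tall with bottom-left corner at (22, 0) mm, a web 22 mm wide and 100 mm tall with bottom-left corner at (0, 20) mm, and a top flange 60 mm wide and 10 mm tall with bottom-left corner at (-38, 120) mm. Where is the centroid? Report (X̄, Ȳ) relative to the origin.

X̄ = 45.48 mm, Ȳ = 47.22 mm

bottom flange: A = 130 × 20 = 2600.00, centroid at (87.00, 10.00).
web: A = 22 × 100 = 2200.00, centroid at (11.00, 70.00).
top flange: A = 60 × 10 = 600.00, centroid at (-8.00, 125.00).
ΣA = 5400.00 mm², ΣAX̄ = 245600.00 mm³, ΣAȲ = 255000.00 mm³.
X̄ = 245600.00/5400.00 = 45.48 mm; Ȳ = 255000.00/5400.00 = 47.22 mm.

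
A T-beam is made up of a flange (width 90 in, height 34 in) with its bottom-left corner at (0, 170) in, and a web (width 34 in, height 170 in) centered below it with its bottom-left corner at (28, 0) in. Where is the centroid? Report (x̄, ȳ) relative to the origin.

x̄ = 45.00 in, ȳ = 120.31 in

web: A = 34 × 170 = 5780.00, centroid at (45.00, 85.00).
flange: A = 90 × 34 = 3060.00, centroid at (45.00, 187.00).
ΣA = 8840.00 in²
ΣAx̄ = (5780.00)(45.00) + (3060.00)(45.00) = 397800.00 in³
ΣAȳ = (5780.00)(85.00) + (3060.00)(187.00) = 1063520.00 in³
x̄ = 397800.00 / 8840.00 = 45.00 in
ȳ = 1063520.00 / 8840.00 = 120.31 in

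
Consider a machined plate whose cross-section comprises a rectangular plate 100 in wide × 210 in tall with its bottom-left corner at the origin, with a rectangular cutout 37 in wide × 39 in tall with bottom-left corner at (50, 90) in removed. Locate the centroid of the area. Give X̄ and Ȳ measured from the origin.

plate: A = 100 × 210 = 21000.00, centroid at (50.00, 105.00).
hole: A = −(37 × 39) = -1443.00, centroid at (68.50, 109.50).
ΣA = 19557.00 in²
ΣAX̄ = (21000.00)(50.00) + (-1443.00)(68.50) = 951154.50 in³
ΣAȲ = (21000.00)(105.00) + (-1443.00)(109.50) = 2046991.50 in³
X̄ = 951154.50 / 19557.00 = 48.63 in
Ȳ = 2046991.50 / 19557.00 = 104.67 in

X̄ = 48.63 in, Ȳ = 104.67 in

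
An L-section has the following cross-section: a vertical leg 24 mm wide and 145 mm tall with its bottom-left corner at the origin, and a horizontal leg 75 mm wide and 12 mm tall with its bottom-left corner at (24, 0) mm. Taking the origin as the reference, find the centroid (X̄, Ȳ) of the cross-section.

X̄ = 22.17 mm, Ȳ = 58.84 mm

vertical leg: A = 24 × 145 = 3480.00, centroid at (12.00, 72.50).
horizontal leg: A = 75 × 12 = 900.00, centroid at (61.50, 6.00).
ΣA = 4380.00 mm²
ΣAX̄ = (3480.00)(12.00) + (900.00)(61.50) = 97110.00 mm³
ΣAȲ = (3480.00)(72.50) + (900.00)(6.00) = 257700.00 mm³
X̄ = 97110.00 / 4380.00 = 22.17 mm
Ȳ = 257700.00 / 4380.00 = 58.84 mm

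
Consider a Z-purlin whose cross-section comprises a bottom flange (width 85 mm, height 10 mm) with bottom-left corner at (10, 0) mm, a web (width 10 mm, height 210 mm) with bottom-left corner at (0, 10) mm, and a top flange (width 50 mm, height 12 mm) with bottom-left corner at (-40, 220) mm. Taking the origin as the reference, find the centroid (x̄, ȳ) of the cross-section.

Part | A | x̄ᵢ | ȳᵢ | A·x̄ᵢ | A·ȳᵢ
bottom flange | 850.00 | 52.50 | 5.00 | 44625.00 | 4250.00
web | 2100.00 | 5.00 | 115.00 | 10500.00 | 241500.00
top flange | 600.00 | -15.00 | 226.00 | -9000.00 | 135600.00
Σ | 3550.00 |  |  | 46125.00 | 381350.00
x̄ = 46125.00 / 3550.00 = 12.99 mm
ȳ = 381350.00 / 3550.00 = 107.42 mm

x̄ = 12.99 mm, ȳ = 107.42 mm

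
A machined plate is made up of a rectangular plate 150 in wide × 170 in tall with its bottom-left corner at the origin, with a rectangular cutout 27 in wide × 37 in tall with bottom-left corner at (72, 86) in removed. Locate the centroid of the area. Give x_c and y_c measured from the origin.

Part | A | x̄ᵢ | ȳᵢ | A·x̄ᵢ | A·ȳᵢ
plate | 25500.00 | 75.00 | 85.00 | 1912500.00 | 2167500.00
hole | -999.00 | 85.50 | 104.50 | -85414.50 | -104395.50
Σ | 24501.00 |  |  | 1827085.50 | 2063104.50
x_c = 1827085.50 / 24501.00 = 74.57 in
y_c = 2063104.50 / 24501.00 = 84.20 in

x_c = 74.57 in, y_c = 84.20 in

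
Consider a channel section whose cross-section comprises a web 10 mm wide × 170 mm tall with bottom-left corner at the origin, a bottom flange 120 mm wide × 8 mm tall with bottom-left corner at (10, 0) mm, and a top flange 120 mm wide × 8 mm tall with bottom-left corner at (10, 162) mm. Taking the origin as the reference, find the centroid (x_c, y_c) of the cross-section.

x_c = 39.48 mm, y_c = 85.00 mm

web: A = 10 × 170 = 1700.00, centroid at (5.00, 85.00).
bottom flange: A = 120 × 8 = 960.00, centroid at (70.00, 4.00).
top flange: A = 120 × 8 = 960.00, centroid at (70.00, 166.00).
ΣA = 3620.00 mm², ΣAx_c = 142900.00 mm³, ΣAy_c = 307700.00 mm³.
x_c = 142900.00/3620.00 = 39.48 mm; y_c = 307700.00/3620.00 = 85.00 mm.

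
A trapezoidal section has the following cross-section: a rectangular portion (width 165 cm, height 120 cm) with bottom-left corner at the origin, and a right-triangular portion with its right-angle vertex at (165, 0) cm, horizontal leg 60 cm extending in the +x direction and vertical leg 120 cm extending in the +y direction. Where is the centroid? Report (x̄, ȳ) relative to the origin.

rectangular portion: A = 165 × 120 = 19800.00, centroid at (82.50, 60.00).
triangular portion: A = ½·60·120 = 3600.00, centroid at (185.00, 40.00).
ΣA = 23400.00 cm², ΣAx̄ = 2299500.00 cm³, ΣAȳ = 1332000.00 cm³.
x̄ = 2299500.00/23400.00 = 98.27 cm; ȳ = 1332000.00/23400.00 = 56.92 cm.

x̄ = 98.27 cm, ȳ = 56.92 cm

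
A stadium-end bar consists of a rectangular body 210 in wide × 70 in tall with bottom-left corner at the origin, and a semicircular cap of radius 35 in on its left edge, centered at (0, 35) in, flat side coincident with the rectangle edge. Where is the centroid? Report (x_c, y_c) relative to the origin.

Part | A | x̄ᵢ | ȳᵢ | A·x̄ᵢ | A·ȳᵢ
rectangular body | 14700.00 | 105.00 | 35.00 | 1543500.00 | 514500.00
semicircular end | 1924.23 | -14.85 | 35.00 | -28583.33 | 67347.89
Σ | 16624.23 |  |  | 1514916.67 | 581847.89
x_c = 1514916.67 / 16624.23 = 91.13 in
y_c = 581847.89 / 16624.23 = 35.00 in

x_c = 91.13 in, y_c = 35.00 in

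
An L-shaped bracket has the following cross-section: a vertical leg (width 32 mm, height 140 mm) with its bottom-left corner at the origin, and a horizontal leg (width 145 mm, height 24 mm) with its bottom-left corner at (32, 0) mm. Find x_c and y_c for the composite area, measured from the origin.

vertical leg: A = 32 × 140 = 4480.00, centroid at (16.00, 70.00).
horizontal leg: A = 145 × 24 = 3480.00, centroid at (104.50, 12.00).
ΣA = 7960.00 mm², ΣAx_c = 435340.00 mm³, ΣAy_c = 355360.00 mm³.
x_c = 435340.00/7960.00 = 54.69 mm; y_c = 355360.00/7960.00 = 44.64 mm.

x_c = 54.69 mm, y_c = 44.64 mm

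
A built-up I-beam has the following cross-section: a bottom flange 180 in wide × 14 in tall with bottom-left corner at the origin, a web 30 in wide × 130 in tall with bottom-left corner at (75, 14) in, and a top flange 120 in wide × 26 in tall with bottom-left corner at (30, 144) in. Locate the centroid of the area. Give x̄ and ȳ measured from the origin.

Part | A | x̄ᵢ | ȳᵢ | A·x̄ᵢ | A·ȳᵢ
bottom flange | 2520.00 | 90.00 | 7.00 | 226800.00 | 17640.00
web | 3900.00 | 90.00 | 79.00 | 351000.00 | 308100.00
top flange | 3120.00 | 90.00 | 157.00 | 280800.00 | 489840.00
Σ | 9540.00 |  |  | 858600.00 | 815580.00
x̄ = 858600.00 / 9540.00 = 90.00 in
ȳ = 815580.00 / 9540.00 = 85.49 in

x̄ = 90.00 in, ȳ = 85.49 in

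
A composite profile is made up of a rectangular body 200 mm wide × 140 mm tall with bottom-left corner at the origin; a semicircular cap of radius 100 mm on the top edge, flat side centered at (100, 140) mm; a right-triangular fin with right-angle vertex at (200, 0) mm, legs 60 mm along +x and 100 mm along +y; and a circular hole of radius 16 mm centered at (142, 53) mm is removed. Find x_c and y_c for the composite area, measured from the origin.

rectangular body: A = 200 × 140 = 28000.00, centroid at (100.00, 70.00).
semicircular top: A = ½π·100² = 15707.96, centroid at (100.00, 182.44).
triangular fin: A = ½·60·100 = 3000.00, centroid at (220.00, 33.33).
hole: A = −π·16² = -804.25, centroid at (142.00, 53.00).
ΣA = 45903.72 mm², ΣAx_c = 4916593.15 mm³, ΣAy_c = 4883156.40 mm³.
x_c = 4916593.15/45903.72 = 107.11 mm; y_c = 4883156.40/45903.72 = 106.38 mm.

x_c = 107.11 mm, y_c = 106.38 mm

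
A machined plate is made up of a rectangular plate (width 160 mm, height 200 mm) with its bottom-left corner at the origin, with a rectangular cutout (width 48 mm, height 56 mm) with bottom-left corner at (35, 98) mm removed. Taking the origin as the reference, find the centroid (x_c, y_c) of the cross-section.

plate: A = 160 × 200 = 32000.00, centroid at (80.00, 100.00).
hole: A = −(48 × 56) = -2688.00, centroid at (59.00, 126.00).
ΣA = 29312.00 mm²
ΣAx_c = (32000.00)(80.00) + (-2688.00)(59.00) = 2401408.00 mm³
ΣAy_c = (32000.00)(100.00) + (-2688.00)(126.00) = 2861312.00 mm³
x_c = 2401408.00 / 29312.00 = 81.93 mm
y_c = 2861312.00 / 29312.00 = 97.62 mm

x_c = 81.93 mm, y_c = 97.62 mm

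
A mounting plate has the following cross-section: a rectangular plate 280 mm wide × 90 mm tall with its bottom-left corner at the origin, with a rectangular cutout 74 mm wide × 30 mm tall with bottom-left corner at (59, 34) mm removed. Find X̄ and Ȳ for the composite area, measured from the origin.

Part | A | x̄ᵢ | ȳᵢ | A·x̄ᵢ | A·ȳᵢ
plate | 25200.00 | 140.00 | 45.00 | 3528000.00 | 1134000.00
hole | -2220.00 | 96.00 | 49.00 | -213120.00 | -108780.00
Σ | 22980.00 |  |  | 3314880.00 | 1025220.00
X̄ = 3314880.00 / 22980.00 = 144.25 mm
Ȳ = 1025220.00 / 22980.00 = 44.61 mm

X̄ = 144.25 mm, Ȳ = 44.61 mm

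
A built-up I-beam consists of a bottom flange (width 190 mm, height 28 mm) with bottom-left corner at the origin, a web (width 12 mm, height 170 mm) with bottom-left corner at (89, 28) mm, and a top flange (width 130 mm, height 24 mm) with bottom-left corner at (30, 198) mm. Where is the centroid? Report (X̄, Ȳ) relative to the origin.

bottom flange: A = 190 × 28 = 5320.00, centroid at (95.00, 14.00).
web: A = 12 × 170 = 2040.00, centroid at (95.00, 113.00).
top flange: A = 130 × 24 = 3120.00, centroid at (95.00, 210.00).
ΣA = 10480.00 mm²
ΣAX̄ = (5320.00)(95.00) + (2040.00)(95.00) + (3120.00)(95.00) = 995600.00 mm³
ΣAȲ = (5320.00)(14.00) + (2040.00)(113.00) + (3120.00)(210.00) = 960200.00 mm³
X̄ = 995600.00 / 10480.00 = 95.00 mm
Ȳ = 960200.00 / 10480.00 = 91.62 mm

X̄ = 95.00 mm, Ȳ = 91.62 mm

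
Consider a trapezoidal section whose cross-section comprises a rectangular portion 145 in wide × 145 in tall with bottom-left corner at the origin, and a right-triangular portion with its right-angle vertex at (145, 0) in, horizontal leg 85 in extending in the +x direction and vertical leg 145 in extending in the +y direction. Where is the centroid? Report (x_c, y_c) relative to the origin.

x_c = 95.36 in, y_c = 67.02 in

rectangular portion: A = 145 × 145 = 21025.00, centroid at (72.50, 72.50).
triangular portion: A = ½·85·145 = 6162.50, centroid at (173.33, 48.33).
ΣA = 27187.50 in²
ΣAx_c = (21025.00)(72.50) + (6162.50)(173.33) = 2592479.17 in³
ΣAy_c = (21025.00)(72.50) + (6162.50)(48.33) = 1822166.67 in³
x_c = 2592479.17 / 27187.50 = 95.36 in
y_c = 1822166.67 / 27187.50 = 67.02 in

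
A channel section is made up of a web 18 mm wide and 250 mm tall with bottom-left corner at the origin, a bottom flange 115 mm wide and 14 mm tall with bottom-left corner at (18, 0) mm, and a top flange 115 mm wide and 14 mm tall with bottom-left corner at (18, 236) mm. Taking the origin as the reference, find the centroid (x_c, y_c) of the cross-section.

Part | A | x̄ᵢ | ȳᵢ | A·x̄ᵢ | A·ȳᵢ
web | 4500.00 | 9.00 | 125.00 | 40500.00 | 562500.00
bottom flange | 1610.00 | 75.50 | 7.00 | 121555.00 | 11270.00
top flange | 1610.00 | 75.50 | 243.00 | 121555.00 | 391230.00
Σ | 7720.00 |  |  | 283610.00 | 965000.00
x_c = 283610.00 / 7720.00 = 36.74 mm
y_c = 965000.00 / 7720.00 = 125.00 mm

x_c = 36.74 mm, y_c = 125.00 mm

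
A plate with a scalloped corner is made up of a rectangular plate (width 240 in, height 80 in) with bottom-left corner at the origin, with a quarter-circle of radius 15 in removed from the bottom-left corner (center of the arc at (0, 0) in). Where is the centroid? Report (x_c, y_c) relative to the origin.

x_c = 121.06 in, y_c = 40.31 in

plate: A = 240 × 80 = 19200.00, centroid at (120.00, 40.00).
removed quarter-circle: A = −¼π·15² = -176.71, centroid at (6.37, 6.37).
ΣA = 19023.29 in²
ΣAx_c = (19200.00)(120.00) + (-176.71)(6.37) = 2302875.00 in³
ΣAy_c = (19200.00)(40.00) + (-176.71)(6.37) = 766875.00 in³
x_c = 2302875.00 / 19023.29 = 121.06 in
y_c = 766875.00 / 19023.29 = 40.31 in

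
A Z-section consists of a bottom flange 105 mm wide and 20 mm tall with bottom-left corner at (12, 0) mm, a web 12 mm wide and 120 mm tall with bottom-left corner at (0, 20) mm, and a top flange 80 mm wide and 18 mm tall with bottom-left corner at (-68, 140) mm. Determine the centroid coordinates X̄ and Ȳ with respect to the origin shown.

bottom flange: A = 105 × 20 = 2100.00, centroid at (64.50, 10.00).
web: A = 12 × 120 = 1440.00, centroid at (6.00, 80.00).
top flange: A = 80 × 18 = 1440.00, centroid at (-28.00, 149.00).
ΣA = 4980.00 mm², ΣAX̄ = 103770.00 mm³, ΣAȲ = 350760.00 mm³.
X̄ = 103770.00/4980.00 = 20.84 mm; Ȳ = 350760.00/4980.00 = 70.43 mm.

X̄ = 20.84 mm, Ȳ = 70.43 mm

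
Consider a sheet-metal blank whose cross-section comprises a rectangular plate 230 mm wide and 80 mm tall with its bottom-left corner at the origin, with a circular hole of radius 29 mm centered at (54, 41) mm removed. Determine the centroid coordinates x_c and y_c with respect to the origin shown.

x_c = 125.23 mm, y_c = 39.83 mm

plate: A = 230 × 80 = 18400.00, centroid at (115.00, 40.00).
hole: A = −π·29² = -2642.08, centroid at (54.00, 41.00).
ΣA = 15757.92 mm², ΣAx_c = 1973327.71 mm³, ΣAy_c = 627674.74 mm³.
x_c = 1973327.71/15757.92 = 125.23 mm; y_c = 627674.74/15757.92 = 39.83 mm.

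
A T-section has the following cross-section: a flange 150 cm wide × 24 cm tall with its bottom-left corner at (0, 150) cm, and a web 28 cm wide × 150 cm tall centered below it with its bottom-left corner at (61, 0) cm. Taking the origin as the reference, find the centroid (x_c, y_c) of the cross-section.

web: A = 28 × 150 = 4200.00, centroid at (75.00, 75.00).
flange: A = 150 × 24 = 3600.00, centroid at (75.00, 162.00).
ΣA = 7800.00 cm², ΣAx_c = 585000.00 cm³, ΣAy_c = 898200.00 cm³.
x_c = 585000.00/7800.00 = 75.00 cm; y_c = 898200.00/7800.00 = 115.15 cm.

x_c = 75.00 cm, y_c = 115.15 cm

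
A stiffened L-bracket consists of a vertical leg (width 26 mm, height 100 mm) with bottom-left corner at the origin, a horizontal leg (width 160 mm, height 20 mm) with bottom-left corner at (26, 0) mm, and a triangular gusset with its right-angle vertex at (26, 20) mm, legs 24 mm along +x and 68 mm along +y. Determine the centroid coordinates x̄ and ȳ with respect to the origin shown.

x̄ = 60.57 mm, ȳ = 29.75 mm

Part | A | x̄ᵢ | ȳᵢ | A·x̄ᵢ | A·ȳᵢ
vertical leg | 2600.00 | 13.00 | 50.00 | 33800.00 | 130000.00
horizontal leg | 3200.00 | 106.00 | 10.00 | 339200.00 | 32000.00
gusset | 816.00 | 34.00 | 42.67 | 27744.00 | 34816.00
Σ | 6616.00 |  |  | 400744.00 | 196816.00
x̄ = 400744.00 / 6616.00 = 60.57 mm
ȳ = 196816.00 / 6616.00 = 29.75 mm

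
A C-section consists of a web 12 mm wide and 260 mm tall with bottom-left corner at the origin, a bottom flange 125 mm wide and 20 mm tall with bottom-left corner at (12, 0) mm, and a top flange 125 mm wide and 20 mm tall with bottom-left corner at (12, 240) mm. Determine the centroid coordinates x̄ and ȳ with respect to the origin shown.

x̄ = 48.18 mm, ȳ = 130.00 mm

Part | A | x̄ᵢ | ȳᵢ | A·x̄ᵢ | A·ȳᵢ
web | 3120.00 | 6.00 | 130.00 | 18720.00 | 405600.00
bottom flange | 2500.00 | 74.50 | 10.00 | 186250.00 | 25000.00
top flange | 2500.00 | 74.50 | 250.00 | 186250.00 | 625000.00
Σ | 8120.00 |  |  | 391220.00 | 1055600.00
x̄ = 391220.00 / 8120.00 = 48.18 mm
ȳ = 1055600.00 / 8120.00 = 130.00 mm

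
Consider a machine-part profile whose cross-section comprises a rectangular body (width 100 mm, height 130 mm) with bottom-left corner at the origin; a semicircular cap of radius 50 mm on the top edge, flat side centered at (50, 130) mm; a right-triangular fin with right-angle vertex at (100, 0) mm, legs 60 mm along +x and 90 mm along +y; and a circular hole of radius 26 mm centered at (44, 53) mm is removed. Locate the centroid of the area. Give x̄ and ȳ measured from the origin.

rectangular body: A = 100 × 130 = 13000.00, centroid at (50.00, 65.00).
semicircular top: A = ½π·50² = 3926.99, centroid at (50.00, 151.22).
triangular fin: A = ½·60·90 = 2700.00, centroid at (120.00, 30.00).
hole: A = −π·26² = -2123.72, centroid at (44.00, 53.00).
ΣA = 17503.27 mm², ΣAx̄ = 1076906.01 mm³, ΣAȳ = 1407285.16 mm³.
x̄ = 1076906.01/17503.27 = 61.53 mm; ȳ = 1407285.16/17503.27 = 80.40 mm.

x̄ = 61.53 mm, ȳ = 80.40 mm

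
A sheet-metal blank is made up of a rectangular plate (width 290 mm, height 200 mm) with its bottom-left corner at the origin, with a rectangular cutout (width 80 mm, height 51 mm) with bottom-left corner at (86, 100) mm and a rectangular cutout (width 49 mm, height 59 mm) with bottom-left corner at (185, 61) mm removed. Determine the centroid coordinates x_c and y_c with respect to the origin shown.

plate: A = 290 × 200 = 58000.00, centroid at (145.00, 100.00).
hole 1: A = −(80 × 51) = -4080.00, centroid at (126.00, 125.50).
hole 2: A = −(49 × 59) = -2891.00, centroid at (209.50, 90.50).
ΣA = 51029.00 mm²
ΣAx_c = (58000.00)(145.00) + (-4080.00)(126.00) + (-2891.00)(209.50) = 7290255.50 mm³
ΣAy_c = (58000.00)(100.00) + (-4080.00)(125.50) + (-2891.00)(90.50) = 5026324.50 mm³
x_c = 7290255.50 / 51029.00 = 142.86 mm
y_c = 5026324.50 / 51029.00 = 98.50 mm

x_c = 142.86 mm, y_c = 98.50 mm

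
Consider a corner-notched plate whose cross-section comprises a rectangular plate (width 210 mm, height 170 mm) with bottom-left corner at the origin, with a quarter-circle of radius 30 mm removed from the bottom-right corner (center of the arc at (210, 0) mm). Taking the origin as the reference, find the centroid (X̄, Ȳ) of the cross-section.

X̄ = 103.14 mm, Ȳ = 86.46 mm

plate: A = 210 × 170 = 35700.00, centroid at (105.00, 85.00).
removed quarter-circle: A = −¼π·30² = -706.86, centroid at (197.27, 12.73).
ΣA = 34993.14 mm²
ΣAX̄ = (35700.00)(105.00) + (-706.86)(197.27) = 3609059.75 mm³
ΣAȲ = (35700.00)(85.00) + (-706.86)(12.73) = 3025500.00 mm³
X̄ = 3609059.75 / 34993.14 = 103.14 mm
Ȳ = 3025500.00 / 34993.14 = 86.46 mm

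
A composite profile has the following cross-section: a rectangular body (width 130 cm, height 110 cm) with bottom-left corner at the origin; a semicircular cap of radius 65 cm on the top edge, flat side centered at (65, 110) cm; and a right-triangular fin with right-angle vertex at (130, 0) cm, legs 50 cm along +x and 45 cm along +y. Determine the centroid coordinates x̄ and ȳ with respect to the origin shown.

x̄ = 69.16 cm, ȳ = 77.80 cm

rectangular body: A = 130 × 110 = 14300.00, centroid at (65.00, 55.00).
semicircular top: A = ½π·65² = 6636.61, centroid at (65.00, 137.59).
triangular fin: A = ½·50·45 = 1125.00, centroid at (146.67, 15.00).
ΣA = 22061.61 cm², ΣAx̄ = 1525879.94 cm³, ΣAȳ = 1716485.93 cm³.
x̄ = 1525879.94/22061.61 = 69.16 cm; ȳ = 1716485.93/22061.61 = 77.80 cm.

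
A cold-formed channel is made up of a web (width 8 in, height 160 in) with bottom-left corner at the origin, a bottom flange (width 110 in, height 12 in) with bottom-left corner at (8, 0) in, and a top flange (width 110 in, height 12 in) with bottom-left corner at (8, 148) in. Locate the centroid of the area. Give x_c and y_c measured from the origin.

x_c = 43.73 in, y_c = 80.00 in

Part | A | x̄ᵢ | ȳᵢ | A·x̄ᵢ | A·ȳᵢ
web | 1280.00 | 4.00 | 80.00 | 5120.00 | 102400.00
bottom flange | 1320.00 | 63.00 | 6.00 | 83160.00 | 7920.00
top flange | 1320.00 | 63.00 | 154.00 | 83160.00 | 203280.00
Σ | 3920.00 |  |  | 171440.00 | 313600.00
x_c = 171440.00 / 3920.00 = 43.73 in
y_c = 313600.00 / 3920.00 = 80.00 in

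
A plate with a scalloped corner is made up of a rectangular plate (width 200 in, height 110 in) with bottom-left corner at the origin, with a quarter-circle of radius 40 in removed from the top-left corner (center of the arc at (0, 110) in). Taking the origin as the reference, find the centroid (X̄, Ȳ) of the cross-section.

X̄ = 105.03 in, Ȳ = 52.70 in

plate: A = 200 × 110 = 22000.00, centroid at (100.00, 55.00).
removed quarter-circle: A = −¼π·40² = -1256.64, centroid at (16.98, 93.02).
ΣA = 20743.36 in², ΣAX̄ = 2178666.67 in³, ΣAȲ = 1093103.26 in³.
X̄ = 2178666.67/20743.36 = 105.03 in; Ȳ = 1093103.26/20743.36 = 52.70 in.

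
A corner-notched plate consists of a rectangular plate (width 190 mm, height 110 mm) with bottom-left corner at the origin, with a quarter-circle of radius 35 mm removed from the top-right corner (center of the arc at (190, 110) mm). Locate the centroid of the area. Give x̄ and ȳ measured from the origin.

Part | A | x̄ᵢ | ȳᵢ | A·x̄ᵢ | A·ȳᵢ
plate | 20900.00 | 95.00 | 55.00 | 1985500.00 | 1149500.00
removed quarter-circle | -962.11 | 175.15 | 95.15 | -168509.76 | -91540.74
Σ | 19937.89 |  |  | 1816990.24 | 1057959.26
x̄ = 1816990.24 / 19937.89 = 91.13 mm
ȳ = 1057959.26 / 19937.89 = 53.06 mm

x̄ = 91.13 mm, ȳ = 53.06 mm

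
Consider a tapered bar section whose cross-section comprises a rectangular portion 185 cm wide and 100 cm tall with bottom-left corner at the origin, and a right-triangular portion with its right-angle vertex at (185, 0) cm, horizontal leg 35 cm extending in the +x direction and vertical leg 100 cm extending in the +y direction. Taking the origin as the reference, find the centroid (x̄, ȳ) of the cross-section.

x̄ = 101.50 cm, ȳ = 48.56 cm

Part | A | x̄ᵢ | ȳᵢ | A·x̄ᵢ | A·ȳᵢ
rectangular portion | 18500.00 | 92.50 | 50.00 | 1711250.00 | 925000.00
triangular portion | 1750.00 | 196.67 | 33.33 | 344166.67 | 58333.33
Σ | 20250.00 |  |  | 2055416.67 | 983333.33
x̄ = 2055416.67 / 20250.00 = 101.50 cm
ȳ = 983333.33 / 20250.00 = 48.56 cm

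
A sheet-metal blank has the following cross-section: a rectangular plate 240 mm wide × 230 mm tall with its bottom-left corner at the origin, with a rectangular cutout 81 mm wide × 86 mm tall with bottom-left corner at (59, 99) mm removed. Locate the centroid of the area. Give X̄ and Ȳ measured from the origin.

plate: A = 240 × 230 = 55200.00, centroid at (120.00, 115.00).
hole: A = −(81 × 86) = -6966.00, centroid at (99.50, 142.00).
ΣA = 48234.00 mm²
ΣAX̄ = (55200.00)(120.00) + (-6966.00)(99.50) = 5930883.00 mm³
ΣAȲ = (55200.00)(115.00) + (-6966.00)(142.00) = 5358828.00 mm³
X̄ = 5930883.00 / 48234.00 = 122.96 mm
Ȳ = 5358828.00 / 48234.00 = 111.10 mm

X̄ = 122.96 mm, Ȳ = 111.10 mm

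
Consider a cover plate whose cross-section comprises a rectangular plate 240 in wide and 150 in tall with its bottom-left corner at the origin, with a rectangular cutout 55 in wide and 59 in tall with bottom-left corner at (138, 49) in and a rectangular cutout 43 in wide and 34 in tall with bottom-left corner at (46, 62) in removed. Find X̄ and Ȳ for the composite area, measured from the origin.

Part | A | x̄ᵢ | ȳᵢ | A·x̄ᵢ | A·ȳᵢ
plate | 36000.00 | 120.00 | 75.00 | 4320000.00 | 2700000.00
hole 1 | -3245.00 | 165.50 | 78.50 | -537047.50 | -254732.50
hole 2 | -1462.00 | 67.50 | 79.00 | -98685.00 | -115498.00
Σ | 31293.00 |  |  | 3684267.50 | 2329769.50
X̄ = 3684267.50 / 31293.00 = 117.73 in
Ȳ = 2329769.50 / 31293.00 = 74.45 in

X̄ = 117.73 in, Ȳ = 74.45 in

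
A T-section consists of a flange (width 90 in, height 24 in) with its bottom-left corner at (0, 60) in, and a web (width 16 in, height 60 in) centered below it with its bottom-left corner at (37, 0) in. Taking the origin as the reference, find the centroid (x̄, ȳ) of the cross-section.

web: A = 16 × 60 = 960.00, centroid at (45.00, 30.00).
flange: A = 90 × 24 = 2160.00, centroid at (45.00, 72.00).
ΣA = 3120.00 in²
ΣAx̄ = (960.00)(45.00) + (2160.00)(45.00) = 140400.00 in³
ΣAȳ = (960.00)(30.00) + (2160.00)(72.00) = 184320.00 in³
x̄ = 140400.00 / 3120.00 = 45.00 in
ȳ = 184320.00 / 3120.00 = 59.08 in

x̄ = 45.00 in, ȳ = 59.08 in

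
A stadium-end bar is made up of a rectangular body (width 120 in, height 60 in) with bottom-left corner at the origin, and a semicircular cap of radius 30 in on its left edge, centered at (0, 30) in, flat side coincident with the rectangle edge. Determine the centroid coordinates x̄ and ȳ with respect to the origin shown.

Part | A | x̄ᵢ | ȳᵢ | A·x̄ᵢ | A·ȳᵢ
rectangular body | 7200.00 | 60.00 | 30.00 | 432000.00 | 216000.00
semicircular end | 1413.72 | -12.73 | 30.00 | -18000.00 | 42411.50
Σ | 8613.72 |  |  | 414000.00 | 258411.50
x̄ = 414000.00 / 8613.72 = 48.06 in
ȳ = 258411.50 / 8613.72 = 30.00 in

x̄ = 48.06 in, ȳ = 30.00 in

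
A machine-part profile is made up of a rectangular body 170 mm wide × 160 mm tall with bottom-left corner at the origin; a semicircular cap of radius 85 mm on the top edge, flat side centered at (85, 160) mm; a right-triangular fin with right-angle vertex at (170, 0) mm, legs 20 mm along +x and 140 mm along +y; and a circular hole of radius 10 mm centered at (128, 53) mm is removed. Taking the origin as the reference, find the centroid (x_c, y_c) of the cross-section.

rectangular body: A = 170 × 160 = 27200.00, centroid at (85.00, 80.00).
semicircular top: A = ½π·85² = 11349.00, centroid at (85.00, 196.08).
triangular fin: A = ½·20·140 = 1400.00, centroid at (176.67, 46.67).
hole: A = −π·10² = -314.16, centroid at (128.00, 53.00).
ΣA = 39634.84 mm², ΣAx_c = 3483786.24 mm³, ΣAy_c = 4449940.11 mm³.
x_c = 3483786.24/39634.84 = 87.90 mm; y_c = 4449940.11/39634.84 = 112.27 mm.

x_c = 87.90 mm, y_c = 112.27 mm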